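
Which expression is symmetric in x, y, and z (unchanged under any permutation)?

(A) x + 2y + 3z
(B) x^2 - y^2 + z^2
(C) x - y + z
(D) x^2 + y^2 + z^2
D

A symmetric expression is unchanged when the variables are permuted; here the transformation to test is the swap (x, y) -> (y, x).
A symmetric expression must survive every permutation; the single swap x <-> y already eliminates the distractors, and the keyed expression is also unchanged by x <-> z and y <-> z (each variable enters it in exactly the same way).
Substitute the transformed coordinates into each option and compare with the original:
(A) x + 2y + 3z  ->  (y) + 2(x) + 3z = 2x + y + 3z   [differs from x + 2y + 3z: not invariant]
(B) x^2 - y^2 + z^2  ->  (y)^2 - (x)^2 + z^2 = -x^2 + y^2 + z^2   [differs from x^2 - y^2 + z^2: not invariant]
(C) x - y + z  ->  (y) - (x) + z = -x + y + z   [differs from x - y + z: not invariant]
(D) x^2 + y^2 + z^2  ->  (y)^2 + (x)^2 + z^2 = x^2 + y^2 + z^2   [equals x^2 + y^2 + z^2: invariant]

Only option (D), x^2 + y^2 + z^2, is unchanged by the transformation.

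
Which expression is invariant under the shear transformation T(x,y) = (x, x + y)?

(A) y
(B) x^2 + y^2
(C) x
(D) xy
C

Under the shear T(x,y) = (x, x + y):
Substitute the transformed coordinates into each option and compare with the original:
(A) y  ->  (x + y) = x + y   [differs from y: not invariant]
(B) x^2 + y^2  ->  (x)^2 + (x + y)^2 = 2x^2 + 2xy + y^2   [differs from x^2 + y^2: not invariant]
(C) x  ->  (x) = x   [equals x: invariant]
(D) xy  ->  (x)(x + y) = x^2 + xy   [differs from xy: not invariant]

Only option (C), x, is unchanged by the transformation.
A vertical shear moves points parallel to the y-axis, so the x-coordinate (and any function of x alone) is unchanged.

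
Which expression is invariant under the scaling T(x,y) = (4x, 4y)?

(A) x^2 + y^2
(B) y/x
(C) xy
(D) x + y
B

Under the uniform scaling T(x,y) = (4x, 4y):
Substitute the transformed coordinates into each option and compare with the original:
(A) x^2 + y^2  ->  (4x)^2 + (4y)^2 = 16x^2 + 16y^2   [differs from x^2 + y^2: not invariant]
(B) y/x  ->  (4y)/(4x) = y/x   [equals y/x: invariant]
(C) xy  ->  (4x)(4y) = 16xy   [differs from xy: not invariant]
(D) x + y  ->  (4x) + (4y) = 4x + 4y   [differs from x + y: not invariant]

Only option (B), y/x, is unchanged by the transformation.
The common factor 4 cancels in a ratio of coordinates, while sums, products and sums of squares pick up factors of 4 or 16.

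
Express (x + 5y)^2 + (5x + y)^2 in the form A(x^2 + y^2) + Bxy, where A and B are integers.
26(x^2 + y^2) + 20xy

Expanding: (x + 5y)^2 = x^2 + 10xy + 25y^2
(5x + y)^2 = 25x^2 + 10xy + y^2
Sum = (1+25)(x^2+y^2) + 20xy = 26(x^2 + y^2) + 20xy
This is symmetric in x and y.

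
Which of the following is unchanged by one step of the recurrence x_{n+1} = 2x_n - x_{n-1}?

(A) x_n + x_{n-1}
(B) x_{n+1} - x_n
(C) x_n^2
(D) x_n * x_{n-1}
B

For the recurrence x_{n+1} = 2x_n - x_{n-1}:

If x_{n+1} = 2x_n - x_{n-1}, then:
x_{n+1} - x_n = x_n - x_{n-1}
The first difference is constant throughout the sequence.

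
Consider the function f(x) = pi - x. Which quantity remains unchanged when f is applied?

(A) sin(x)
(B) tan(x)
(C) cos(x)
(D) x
A

For f(x) = pi - x:
sin(pi - x) = sin(x), so sine is invariant under this transformation.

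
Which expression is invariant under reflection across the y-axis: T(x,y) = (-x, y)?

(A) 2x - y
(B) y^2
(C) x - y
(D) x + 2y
B

The map is reflection across the y-axis: T(x,y) = (-x, y).
Substitute the transformed coordinates into each option and compare with the original:
(A) 2x - y  ->  2(-x) - (y) = -2x - y   [differs from 2x - y: not invariant]
(B) y^2  ->  (y)^2 = y^2   [equals y^2: invariant]
(C) x - y  ->  (-x) - (y) = -x - y   [differs from x - y: not invariant]
(D) x + 2y  ->  (-x) + 2(y) = -x + 2y   [differs from x + 2y: not invariant]

Only option (B), y^2, is unchanged by the transformation.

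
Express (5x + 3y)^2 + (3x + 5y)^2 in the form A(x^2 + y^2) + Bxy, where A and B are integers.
34(x^2 + y^2) + 60xy

Expanding: (5x + 3y)^2 = 25x^2 + 30xy + 9y^2
(3x + 5y)^2 = 9x^2 + 30xy + 25y^2
Sum = (25+9)(x^2+y^2) + 60xy = 34(x^2 + y^2) + 60xy
This is symmetric in x and y.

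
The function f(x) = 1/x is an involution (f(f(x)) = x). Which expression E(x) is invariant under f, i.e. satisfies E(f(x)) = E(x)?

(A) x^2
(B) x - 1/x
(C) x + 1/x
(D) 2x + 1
C

Replace x by f(x) = 1/x in each option and simplify. As a quick numerical cross-check, also compare E(4) with E(f(4)) = E(1/4).

(A) x^2  ->  (1/x)^2 = x^(-2); check: E(4) = 16 but E(1/4) = 1/16.   [not invariant]
(B) x - 1/x  ->  (1/x) - 1/(1/x) = -x + 1/x; check: E(4) = 15/4 but E(1/4) = -15/4.   [not invariant]
(C) x + 1/x  ->  (1/x) + 1/(1/x), which simplifies back to x + 1/x; check: E(4) = 17/4, E(1/4) = 17/4.   [invariant]
(D) 2x + 1  ->  2(1/x) + 1 = (x + 2)/x; check: E(4) = 9 but E(1/4) = 3/2.   [not invariant]

Only (C) is unchanged. E is symmetric under swapping x with f(x) = 1/x, which is exactly what an involution does.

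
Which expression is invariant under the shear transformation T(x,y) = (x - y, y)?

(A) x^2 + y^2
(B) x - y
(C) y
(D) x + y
C

Under the shear T(x,y) = (x - y, y):
Substitute the transformed coordinates into each option and compare with the original:
(A) x^2 + y^2  ->  (x - y)^2 + (y)^2 = x^2 - 2xy + 2y^2   [differs from x^2 + y^2: not invariant]
(B) x - y  ->  (x - y) - (y) = x - 2y   [differs from x - y: not invariant]
(C) y  ->  (y) = y   [equals y: invariant]
(D) x + y  ->  (x - y) + (y) = x   [differs from x + y: not invariant]

Only option (C), y, is unchanged by the transformation.
A horizontal shear moves points parallel to the x-axis, so the y-coordinate (and any function of y alone) is unchanged.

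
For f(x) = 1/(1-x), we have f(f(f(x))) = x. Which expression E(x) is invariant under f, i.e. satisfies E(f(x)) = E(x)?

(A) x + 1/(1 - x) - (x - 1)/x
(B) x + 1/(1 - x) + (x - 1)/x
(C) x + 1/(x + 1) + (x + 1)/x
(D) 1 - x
B

Replace x by f(x) = 1/(1 - x) in each option and simplify. As a quick numerical cross-check, also compare E(5) with E(f(5)) = E(-1/4).

(A) x + 1/(1 - x) - (x - 1)/x  ->  (1/(1 - x)) + 1/(1 - (1/(1 - x))) - ((1/(1 - x)) - 1)/(1/(1 - x)) = (x^2(1 - x) - x + (x - 1)^2)/(x(x - 1)); check: E(5) = 79/20 but E(-1/4) = -89/20.   [not invariant]
(B) x + 1/(1 - x) + (x - 1)/x  ->  (1/(1 - x)) + 1/(1 - (1/(1 - x))) + ((1/(1 - x)) - 1)/(1/(1 - x)), which simplifies back to x + 1/(1 - x) + (x - 1)/x; check: E(5) = 111/20, E(-1/4) = 111/20.   [invariant]
(C) x + 1/(x + 1) + (x + 1)/x  ->  (1/(1 - x)) + 1/((1/(1 - x)) + 1) + ((1/(1 - x)) + 1)/(1/(1 - x)) = (-x^3 + 6x^2 - 11x + 7)/(x^2 - 3x + 2); check: E(5) = 191/30 but E(-1/4) = -23/12.   [not invariant]
(D) 1 - x  ->  1 - (1/(1 - x)) = x/(x - 1); check: E(5) = -4 but E(-1/4) = 5/4.   [not invariant]

Only (B) is unchanged. Indeed f(f(x)) = 1/(1 - 1/(1-x)) = (1-x)/(-x) = (x-1)/x, so E(x) = x + f(x) + f(f(x)) is the sum over the whole 3-cycle; applying f just permutes the three terms cyclically (x -> f(x) -> f(f(x)) -> x), leaving the sum unchanged.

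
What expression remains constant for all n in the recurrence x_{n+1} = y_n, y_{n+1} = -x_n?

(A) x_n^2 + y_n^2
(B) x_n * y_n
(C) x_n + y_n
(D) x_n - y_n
A

For the recurrence x_{n+1} = y_n, y_{n+1} = -x_n:

x_{n+1}^2 + y_{n+1}^2 = y_n^2 + (-x_n)^2 = x_n^2 + y_n^2
The sum of squares is conserved (like energy in a harmonic oscillator).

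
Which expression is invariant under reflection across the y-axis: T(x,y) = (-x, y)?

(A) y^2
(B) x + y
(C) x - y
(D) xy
A

The map is reflection across the y-axis: T(x,y) = (-x, y).
Substitute the transformed coordinates into each option and compare with the original:
(A) y^2  ->  (y)^2 = y^2   [equals y^2: invariant]
(B) x + y  ->  (-x) + (y) = -x + y   [differs from x + y: not invariant]
(C) x - y  ->  (-x) - (y) = -x - y   [differs from x - y: not invariant]
(D) xy  ->  (-x)(y) = -xy   [differs from xy: not invariant]

Only option (A), y^2, is unchanged by the transformation.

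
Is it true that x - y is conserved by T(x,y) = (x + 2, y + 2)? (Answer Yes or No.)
Yes

Substitute T(x,y) = (x + 2, y + 2) into the expression and compare with the original.

Original: x - y
After applying T: (x + 2) - (y + 2) = x - y

This is identical to the original x - y, so the expression is invariant.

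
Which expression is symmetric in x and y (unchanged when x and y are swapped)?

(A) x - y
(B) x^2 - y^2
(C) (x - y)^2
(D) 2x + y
C

A symmetric expression is unchanged when the variables are permuted; here the transformation to test is the swap (x, y) -> (y, x).
Substitute the transformed coordinates into each option and compare with the original:
(A) x - y  ->  (y) - (x) = -x + y   [differs from x - y: not invariant]
(B) x^2 - y^2  ->  (y)^2 - (x)^2 = -x^2 + y^2   [differs from x^2 - y^2: not invariant]
(C) (x - y)^2  ->  ((y) - (x))^2 = x^2 - 2xy + y^2   [equals (x - y)^2: invariant]
(D) 2x + y  ->  2(y) + (x) = x + 2y   [differs from 2x + y: not invariant]

Only option (C), (x - y)^2, is unchanged by the transformation.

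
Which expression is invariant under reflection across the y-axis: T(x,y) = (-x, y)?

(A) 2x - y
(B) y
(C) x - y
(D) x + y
B

The map is reflection across the y-axis: T(x,y) = (-x, y).
Substitute the transformed coordinates into each option and compare with the original:
(A) 2x - y  ->  2(-x) - (y) = -2x - y   [differs from 2x - y: not invariant]
(B) y  ->  (y) = y   [equals y: invariant]
(C) x - y  ->  (-x) - (y) = -x - y   [differs from x - y: not invariant]
(D) x + y  ->  (-x) + (y) = -x + y   [differs from x + y: not invariant]

Only option (B), y, is unchanged by the transformation.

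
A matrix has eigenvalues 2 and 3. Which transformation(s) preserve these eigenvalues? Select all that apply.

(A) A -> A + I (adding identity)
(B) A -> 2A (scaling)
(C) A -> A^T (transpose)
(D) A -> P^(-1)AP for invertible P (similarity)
C and D

Eigenvalues are preserved by:
1. Similarity transformations: A -> P^(-1)AP (same characteristic polynomial)
2. Transpose: A^T has the same eigenvalues as A

Eigenvalues are NOT preserved by:
- Adding identity: eigenvalues become 2+1, 3+1
- Scaling: eigenvalues become 4, 6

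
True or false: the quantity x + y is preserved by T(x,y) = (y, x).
True

Substitute T(x,y) = (y, x) into the expression and compare with the original.

Original: x + y
After applying T: (y) + (x) = x + y

This is identical to the original x + y, so the expression is invariant.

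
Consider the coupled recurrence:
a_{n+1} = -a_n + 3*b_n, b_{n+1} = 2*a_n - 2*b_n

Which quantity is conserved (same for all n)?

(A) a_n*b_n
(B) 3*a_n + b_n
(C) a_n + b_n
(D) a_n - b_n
C

Replace a_n by a_{n+1} = -a_n + 3*b_n and b_n by b_{n+1} = 2*a_n - 2*b_n in each option and simplify:
(A) a_n*b_n  ->  (-a_n + 3*b_n)*(2*a_n - 2*b_n) = -2*a_n^2 + 8*a_n*b_n - 6*b_n^2   [not conserved]
(B) 3*a_n + b_n  ->  3*(-a_n + 3*b_n) + (2*a_n - 2*b_n) = -a_n + 7*b_n   [not conserved]
(C) a_n + b_n  ->  (-a_n + 3*b_n) + (2*a_n - 2*b_n) = a_n + b_n   [conserved]
(D) a_n - b_n  ->  (-a_n + 3*b_n) - (2*a_n - 2*b_n) = -3*a_n + 5*b_n   [not conserved]

Only (C) a_n + b_n returns to itself after one step, so it is the conserved quantity.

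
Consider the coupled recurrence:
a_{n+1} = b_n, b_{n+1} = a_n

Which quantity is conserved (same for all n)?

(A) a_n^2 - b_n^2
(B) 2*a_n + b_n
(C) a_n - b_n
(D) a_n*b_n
D

Replace a_n by a_{n+1} = b_n and b_n by b_{n+1} = a_n in each option and simplify:
(A) a_n^2 - b_n^2  ->  (b_n)^2 - (a_n)^2 = -a_n^2 + b_n^2   [not conserved]
(B) 2*a_n + b_n  ->  2*(b_n) + (a_n) = a_n + 2*b_n   [not conserved]
(C) a_n - b_n  ->  (b_n) - (a_n) = -a_n + b_n   [not conserved]
(D) a_n*b_n  ->  (b_n)*(a_n) = a_n*b_n   [conserved]

Only (D) a_n*b_n returns to itself after one step, so it is the conserved quantity.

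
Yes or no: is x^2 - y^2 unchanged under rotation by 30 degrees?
No

Applying rotation by 30 degrees: x' = x*cos(30 degrees) - y*sin(30 degrees) = sqrt(3)x/2 - y/2, y' = x*sin(30 degrees) + y*cos(30 degrees) = x/2 + sqrt(3)y/2

Substituting into x^2 - y^2:
(sqrt(3)x/2 - y/2)^2 - (x/2 + sqrt(3)y/2)^2
= x^2/2 - sqrt(3)xy - y^2/2

This differs from the original expression x^2 - y^2, so it is NOT invariant.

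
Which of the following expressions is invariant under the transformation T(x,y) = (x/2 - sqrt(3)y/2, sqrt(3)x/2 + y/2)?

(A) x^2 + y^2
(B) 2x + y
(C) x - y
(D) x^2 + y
A

An expression E(x,y) is invariant under T if E(T(x,y)) = E(x,y). Here T(x,y) = (x/2 - sqrt(3)y/2, sqrt(3)x/2 + y/2).
Substitute the transformed coordinates into each option and compare with the original:
(A) x^2 + y^2  ->  (x/2 - sqrt(3)y/2)^2 + (sqrt(3)x/2 + y/2)^2 = x^2 + y^2   [equals x^2 + y^2: invariant]
(B) 2x + y  ->  2(x/2 - sqrt(3)y/2) + (sqrt(3)x/2 + y/2) = sqrt(3)x/2 + x - sqrt(3)y + y/2   [differs from 2x + y: not invariant]
(C) x - y  ->  (x/2 - sqrt(3)y/2) - (sqrt(3)x/2 + y/2) = -sqrt(3)x/2 + x/2 - sqrt(3)y/2 - y/2   [differs from x - y: not invariant]
(D) x^2 + y  ->  (x/2 - sqrt(3)y/2)^2 + (sqrt(3)x/2 + y/2) = x^2/4 - sqrt(3)xy/2 + sqrt(3)x/2 + 3y^2/4 + y/2   [differs from x^2 + y: not invariant]

Only option (A), x^2 + y^2, is unchanged by the transformation.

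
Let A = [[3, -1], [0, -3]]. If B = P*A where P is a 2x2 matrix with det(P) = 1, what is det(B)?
-9

By the multiplicative property of determinants, det(B) = det(P*A) = det(P) * det(A) = det(A),
so the determinant is invariant under multiplication by any determinant-1 matrix; we just need det(A).

det(A) = (3)(-3) - (-1)(0) = -9 - 0 = -9

Therefore det(B) = 1 * (-9) = -9.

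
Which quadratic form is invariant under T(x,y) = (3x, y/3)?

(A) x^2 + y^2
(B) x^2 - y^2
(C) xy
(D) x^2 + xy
C

T multiplies x by 3 and divides y by 3.
Substitute the transformed coordinates into each option and compare with the original:
(A) x^2 + y^2  ->  (3x)^2 + (y/3)^2 = 9x^2 + y^2/9   [differs from x^2 + y^2: not invariant]
(B) x^2 - y^2  ->  (3x)^2 - (y/3)^2 = 9x^2 - y^2/9   [differs from x^2 - y^2: not invariant]
(C) xy  ->  (3x)(y/3) = xy   [equals xy: invariant]
(D) x^2 + xy  ->  (3x)^2 + (3x)(y/3) = 9x^2 + xy   [differs from x^2 + xy: not invariant]

Only option (C), xy, is unchanged by the transformation.
The factors 3 and 1/3 cancel only in the pure product xy.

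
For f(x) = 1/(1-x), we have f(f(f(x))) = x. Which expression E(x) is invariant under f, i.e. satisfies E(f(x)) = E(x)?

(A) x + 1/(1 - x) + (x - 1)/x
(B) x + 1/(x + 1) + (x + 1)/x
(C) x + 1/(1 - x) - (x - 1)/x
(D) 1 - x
A

Replace x by f(x) = 1/(1 - x) in each option and simplify. As a quick numerical cross-check, also compare E(4) with E(f(4)) = E(-1/3).

(A) x + 1/(1 - x) + (x - 1)/x  ->  (1/(1 - x)) + 1/(1 - (1/(1 - x))) + ((1/(1 - x)) - 1)/(1/(1 - x)), which simplifies back to x + 1/(1 - x) + (x - 1)/x; check: E(4) = 53/12, E(-1/3) = 53/12.   [invariant]
(B) x + 1/(x + 1) + (x + 1)/x  ->  (1/(1 - x)) + 1/((1/(1 - x)) + 1) + ((1/(1 - x)) + 1)/(1/(1 - x)) = (-x^3 + 6x^2 - 11x + 7)/(x^2 - 3x + 2); check: E(4) = 109/20 but E(-1/3) = -5/6.   [not invariant]
(C) x + 1/(1 - x) - (x - 1)/x  ->  (1/(1 - x)) + 1/(1 - (1/(1 - x))) - ((1/(1 - x)) - 1)/(1/(1 - x)) = (x^2(1 - x) - x + (x - 1)^2)/(x(x - 1)); check: E(4) = 35/12 but E(-1/3) = -43/12.   [not invariant]
(D) 1 - x  ->  1 - (1/(1 - x)) = x/(x - 1); check: E(4) = -3 but E(-1/3) = 4/3.   [not invariant]

Only (A) is unchanged. Indeed f(f(x)) = 1/(1 - 1/(1-x)) = (1-x)/(-x) = (x-1)/x, so E(x) = x + f(x) + f(f(x)) is the sum over the whole 3-cycle; applying f just permutes the three terms cyclically (x -> f(x) -> f(f(x)) -> x), leaving the sum unchanged.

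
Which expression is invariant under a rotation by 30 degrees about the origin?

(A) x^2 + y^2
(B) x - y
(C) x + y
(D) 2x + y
A

A rotation by 30 degrees sends (x, y) to (sqrt(3)x/2 - y/2, x/2 + sqrt(3)y/2).
Substitute the transformed coordinates into each option and compare with the original:
(A) x^2 + y^2  ->  (sqrt(3)x/2 - y/2)^2 + (x/2 + sqrt(3)y/2)^2 = x^2 + y^2   [equals x^2 + y^2: invariant]
(B) x - y  ->  (sqrt(3)x/2 - y/2) - (x/2 + sqrt(3)y/2) = -x/2 + sqrt(3)x/2 - sqrt(3)y/2 - y/2   [differs from x - y: not invariant]
(C) x + y  ->  (sqrt(3)x/2 - y/2) + (x/2 + sqrt(3)y/2) = x/2 + sqrt(3)x/2 - y/2 + sqrt(3)y/2   [differs from x + y: not invariant]
(D) 2x + y  ->  2(sqrt(3)x/2 - y/2) + (x/2 + sqrt(3)y/2) = x/2 + sqrt(3)x - y + sqrt(3)y/2   [differs from 2x + y: not invariant]

Only option (A), x^2 + y^2, is unchanged by the transformation.
Geometrically, x^2 + y^2 is the squared distance from the origin, which every rotation about the origin preserves.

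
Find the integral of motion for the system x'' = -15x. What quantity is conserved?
E = (x')^2 + 15x^2

Multiply the equation by x':
x' * x'' = -15x * x'
The left side is d/dt[(x')^2/2] and the right side is d/dt[-15x^2/2], so
d/dt[(x')^2/2 + 15x^2/2] = 0, i.e. (x')^2/2 + 15x^2/2 = constant.
Multiplying by 2, the integral of motion is E = (x')^2 + 15x^2.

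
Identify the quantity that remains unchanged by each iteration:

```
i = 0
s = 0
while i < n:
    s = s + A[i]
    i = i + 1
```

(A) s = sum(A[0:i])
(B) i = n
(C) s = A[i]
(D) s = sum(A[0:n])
A

A loop invariant must hold before the first iteration and be re-established by every execution of the body.

(A) s = sum(A[0:i]): Initially i = 0 and s = 0 = sum of the empty slice A[0:0]. If s = sum(A[0:i]) holds at the top of an iteration, the body sets s to sum(A[0:i]) + A[i] = sum(A[0:i+1]) and then i to i+1, so s = sum(A[0:i]) holds again. At exit i = n, giving s = sum(A[0:n]).

The other options fail:
(B) i = n: false initially (i = 0); it is the exit condition, not an invariant.
(C) s = A[i]: after the first iteration s = A[0] but i = 1, so s = A[i] compares s with the wrong element (and fails in general).
(D) s = sum(A[0:n]): false before the loop (s = 0, not the full sum) -- it only becomes true at exit.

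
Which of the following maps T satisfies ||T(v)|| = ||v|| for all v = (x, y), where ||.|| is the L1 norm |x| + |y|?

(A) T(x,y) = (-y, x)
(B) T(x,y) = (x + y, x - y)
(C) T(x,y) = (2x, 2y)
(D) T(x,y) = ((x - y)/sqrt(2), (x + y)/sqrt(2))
A

A transformation preserves a norm if ||T(v)|| = ||v|| for every v; a single vector where the norm changes rules an option out.

(A) T(x,y) = (-y, x): preserves the norm -- it only permutes the coordinates and/or flips signs, which leaves |x| + |y| unchanged.
(B) T(x,y) = (x + y, x - y): v = (1, 0) has norm |1| + |0| = 1, but T(v) = (1, 1) has norm 2 -- not preserved.
(C) T(x,y) = (2x, 2y): v = (1, 0) has norm |1| + |0| = 1, but T(v) = (2, 0) has norm 2 -- not preserved.
(D) T(x,y) = ((x - y)/sqrt(2), (x + y)/sqrt(2)): v = (1, 0) has norm |1| + |0| = 1, but T(v) = (sqrt(2)/2, sqrt(2)/2) has norm sqrt(2) -- not preserved.

Therefore the answer is (A).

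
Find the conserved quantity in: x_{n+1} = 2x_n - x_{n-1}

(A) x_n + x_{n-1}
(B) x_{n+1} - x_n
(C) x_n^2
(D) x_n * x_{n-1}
B

For the recurrence x_{n+1} = 2x_n - x_{n-1}:

If x_{n+1} = 2x_n - x_{n-1}, then:
x_{n+1} - x_n = x_n - x_{n-1}
The first difference is constant throughout the sequence.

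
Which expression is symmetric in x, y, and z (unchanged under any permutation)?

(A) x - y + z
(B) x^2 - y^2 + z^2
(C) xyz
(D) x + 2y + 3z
C

A symmetric expression is unchanged when the variables are permuted; here the transformation to test is the swap (x, y) -> (y, x).
A symmetric expression must survive every permutation; the single swap x <-> y already eliminates the distractors, and the keyed expression is also unchanged by x <-> z and y <-> z (each variable enters it in exactly the same way).
Substitute the transformed coordinates into each option and compare with the original:
(A) x - y + z  ->  (y) - (x) + z = -x + y + z   [differs from x - y + z: not invariant]
(B) x^2 - y^2 + z^2  ->  (y)^2 - (x)^2 + z^2 = -x^2 + y^2 + z^2   [differs from x^2 - y^2 + z^2: not invariant]
(C) xyz  ->  (y)(x)z = xyz   [equals xyz: invariant]
(D) x + 2y + 3z  ->  (y) + 2(x) + 3z = 2x + y + 3z   [differs from x + 2y + 3z: not invariant]

Only option (C), xyz, is unchanged by the transformation.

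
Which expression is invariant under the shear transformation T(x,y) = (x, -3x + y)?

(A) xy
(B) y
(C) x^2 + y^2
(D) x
D

Under the shear T(x,y) = (x, -3x + y):
Substitute the transformed coordinates into each option and compare with the original:
(A) xy  ->  (x)(-3x + y) = -3x^2 + xy   [differs from xy: not invariant]
(B) y  ->  (-3x + y) = -3x + y   [differs from y: not invariant]
(C) x^2 + y^2  ->  (x)^2 + (-3x + y)^2 = 10x^2 - 6xy + y^2   [differs from x^2 + y^2: not invariant]
(D) x  ->  (x) = x   [equals x: invariant]

Only option (D), x, is unchanged by the transformation.
A vertical shear moves points parallel to the y-axis, so the x-coordinate (and any function of x alone) is unchanged.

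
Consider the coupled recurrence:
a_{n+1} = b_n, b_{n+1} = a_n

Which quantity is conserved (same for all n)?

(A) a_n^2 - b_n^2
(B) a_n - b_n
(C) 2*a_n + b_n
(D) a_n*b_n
D

Replace a_n by a_{n+1} = b_n and b_n by b_{n+1} = a_n in each option and simplify:
(A) a_n^2 - b_n^2  ->  (b_n)^2 - (a_n)^2 = -a_n^2 + b_n^2   [not conserved]
(B) a_n - b_n  ->  (b_n) - (a_n) = -a_n + b_n   [not conserved]
(C) 2*a_n + b_n  ->  2*(b_n) + (a_n) = a_n + 2*b_n   [not conserved]
(D) a_n*b_n  ->  (b_n)*(a_n) = a_n*b_n   [conserved]

Only (D) a_n*b_n returns to itself after one step, so it is the conserved quantity.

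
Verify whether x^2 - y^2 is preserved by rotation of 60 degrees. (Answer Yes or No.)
No

Applying rotation by 60 degrees: x' = x*cos(60 degrees) - y*sin(60 degrees) = x/2 - sqrt(3)y/2, y' = x*sin(60 degrees) + y*cos(60 degrees) = sqrt(3)x/2 + y/2

Substituting into x^2 - y^2:
(x/2 - sqrt(3)y/2)^2 - (sqrt(3)x/2 + y/2)^2
= -x^2/2 - sqrt(3)xy + y^2/2

This differs from the original expression x^2 - y^2, so it is NOT invariant.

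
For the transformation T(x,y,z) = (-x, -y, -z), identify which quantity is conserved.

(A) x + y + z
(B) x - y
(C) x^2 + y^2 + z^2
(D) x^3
C

Apply T(x,y,z) = (-x, -y, -z) to each option, i.e. replace (x, y, z) by the transformed coordinates.
Substitute the transformed coordinates into each option and compare with the original:
(A) x + y + z  ->  (-x) + (-y) + (-z) = -x - y - z   [differs from x + y + z: not invariant]
(B) x - y  ->  (-x) - (-y) = -x + y   [differs from x - y: not invariant]
(C) x^2 + y^2 + z^2  ->  (-x)^2 + (-y)^2 + (-z)^2 = x^2 + y^2 + z^2   [equals x^2 + y^2 + z^2: invariant]
(D) x^3  ->  (-x)^3 = -x^3   [differs from x^3: not invariant]

Only option (C), x^2 + y^2 + z^2, is unchanged by the transformation.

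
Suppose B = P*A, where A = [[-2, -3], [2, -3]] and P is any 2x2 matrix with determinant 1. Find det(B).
12

By the multiplicative property of determinants, det(B) = det(P*A) = det(P) * det(A) = det(A),
so the determinant is invariant under multiplication by any determinant-1 matrix; we just need det(A).

det(A) = (-2)(-3) - (-3)(2) = 6 - (-6) = 12

Therefore det(B) = 1 * 12 = 12.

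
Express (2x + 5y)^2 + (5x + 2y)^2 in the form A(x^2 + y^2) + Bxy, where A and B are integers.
29(x^2 + y^2) + 40xy

Expanding: (2x + 5y)^2 = 4x^2 + 20xy + 25y^2
(5x + 2y)^2 = 25x^2 + 20xy + 4y^2
Sum = (4+25)(x^2+y^2) + 40xy = 29(x^2 + y^2) + 40xy
This is symmetric in x and y.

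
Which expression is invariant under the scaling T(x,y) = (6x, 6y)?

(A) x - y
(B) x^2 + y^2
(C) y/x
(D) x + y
C

Under the uniform scaling T(x,y) = (6x, 6y):
Substitute the transformed coordinates into each option and compare with the original:
(A) x - y  ->  (6x) - (6y) = 6x - 6y   [differs from x - y: not invariant]
(B) x^2 + y^2  ->  (6x)^2 + (6y)^2 = 36x^2 + 36y^2   [differs from x^2 + y^2: not invariant]
(C) y/x  ->  (6y)/(6x) = y/x   [equals y/x: invariant]
(D) x + y  ->  (6x) + (6y) = 6x + 6y   [differs from x + y: not invariant]

Only option (C), y/x, is unchanged by the transformation.
The common factor 6 cancels in a ratio of coordinates, while sums, products and sums of squares pick up factors of 6 or 36.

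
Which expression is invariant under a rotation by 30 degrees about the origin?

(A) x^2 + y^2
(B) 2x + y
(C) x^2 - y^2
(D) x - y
A

A rotation by 30 degrees sends (x, y) to (sqrt(3)x/2 - y/2, x/2 + sqrt(3)y/2).
Substitute the transformed coordinates into each option and compare with the original:
(A) x^2 + y^2  ->  (sqrt(3)x/2 - y/2)^2 + (x/2 + sqrt(3)y/2)^2 = x^2 + y^2   [equals x^2 + y^2: invariant]
(B) 2x + y  ->  2(sqrt(3)x/2 - y/2) + (x/2 + sqrt(3)y/2) = x/2 + sqrt(3)x - y + sqrt(3)y/2   [differs from 2x + y: not invariant]
(C) x^2 - y^2  ->  (sqrt(3)x/2 - y/2)^2 - (x/2 + sqrt(3)y/2)^2 = x^2/2 - sqrt(3)xy - y^2/2   [differs from x^2 - y^2: not invariant]
(D) x - y  ->  (sqrt(3)x/2 - y/2) - (x/2 + sqrt(3)y/2) = -x/2 + sqrt(3)x/2 - sqrt(3)y/2 - y/2   [differs from x - y: not invariant]

Only option (A), x^2 + y^2, is unchanged by the transformation.
Geometrically, x^2 + y^2 is the squared distance from the origin, which every rotation about the origin preserves.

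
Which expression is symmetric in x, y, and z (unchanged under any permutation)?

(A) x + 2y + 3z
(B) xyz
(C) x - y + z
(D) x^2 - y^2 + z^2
B

A symmetric expression is unchanged when the variables are permuted; here the transformation to test is the swap (x, y) -> (y, x).
A symmetric expression must survive every permutation; the single swap x <-> y already eliminates the distractors, and the keyed expression is also unchanged by x <-> z and y <-> z (each variable enters it in exactly the same way).
Substitute the transformed coordinates into each option and compare with the original:
(A) x + 2y + 3z  ->  (y) + 2(x) + 3z = 2x + y + 3z   [differs from x + 2y + 3z: not invariant]
(B) xyz  ->  (y)(x)z = xyz   [equals xyz: invariant]
(C) x - y + z  ->  (y) - (x) + z = -x + y + z   [differs from x - y + z: not invariant]
(D) x^2 - y^2 + z^2  ->  (y)^2 - (x)^2 + z^2 = -x^2 + y^2 + z^2   [differs from x^2 - y^2 + z^2: not invariant]

Only option (B), xyz, is unchanged by the transformation.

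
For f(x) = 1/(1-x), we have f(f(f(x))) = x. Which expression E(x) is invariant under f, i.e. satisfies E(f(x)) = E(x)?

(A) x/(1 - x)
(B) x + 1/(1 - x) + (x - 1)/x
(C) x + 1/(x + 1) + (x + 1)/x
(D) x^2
B

Replace x by f(x) = 1/(1 - x) in each option and simplify. As a quick numerical cross-check, also compare E(5) with E(f(5)) = E(-1/4).

(A) x/(1 - x)  ->  (1/(1 - x))/(1 - (1/(1 - x))) = -1/x; check: E(5) = -5/4 but E(-1/4) = -1/5.   [not invariant]
(B) x + 1/(1 - x) + (x - 1)/x  ->  (1/(1 - x)) + 1/(1 - (1/(1 - x))) + ((1/(1 - x)) - 1)/(1/(1 - x)), which simplifies back to x + 1/(1 - x) + (x - 1)/x; check: E(5) = 111/20, E(-1/4) = 111/20.   [invariant]
(C) x + 1/(x + 1) + (x + 1)/x  ->  (1/(1 - x)) + 1/((1/(1 - x)) + 1) + ((1/(1 - x)) + 1)/(1/(1 - x)) = (-x^3 + 6x^2 - 11x + 7)/(x^2 - 3x + 2); check: E(5) = 191/30 but E(-1/4) = -23/12.   [not invariant]
(D) x^2  ->  (1/(1 - x))^2 = (x - 1)^(-2); check: E(5) = 25 but E(-1/4) = 1/16.   [not invariant]

Only (B) is unchanged. Indeed f(f(x)) = 1/(1 - 1/(1-x)) = (1-x)/(-x) = (x-1)/x, so E(x) = x + f(x) + f(f(x)) is the sum over the whole 3-cycle; applying f just permutes the three terms cyclically (x -> f(x) -> f(f(x)) -> x), leaving the sum unchanged.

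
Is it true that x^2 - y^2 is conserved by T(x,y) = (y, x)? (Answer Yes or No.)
No

Substitute T(x,y) = (y, x) into the expression and compare with the original.

Original: x^2 - y^2
After applying T: (y)^2 - (x)^2 = -x^2 + y^2

This differs from the original x^2 - y^2 (difference: -2x^2 + 2y^2), so the expression is NOT invariant.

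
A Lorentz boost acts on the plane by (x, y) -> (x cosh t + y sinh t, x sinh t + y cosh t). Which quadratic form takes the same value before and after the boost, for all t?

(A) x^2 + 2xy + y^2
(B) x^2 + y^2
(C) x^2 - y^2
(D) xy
C

Write x' = x cosh t + y sinh t, y' = x sinh t + y cosh t and substitute into each option:
(A) x^2 + 2xy + y^2: (x' + y')^2 with x' + y' = (x + y)(cosh t + sinh t) = (x + y)e^t, so it becomes (x + y)^2 e^(2t)   [not invariant for t != 0]
(B) x^2 + y^2: (x cosh t + y sinh t)^2 + (x sinh t + y cosh t)^2 = (x^2 + y^2)(cosh^2 t + sinh^2 t) + 4xy sinh t cosh t = (x^2 + y^2) cosh 2t + 2xy sinh 2t   [not invariant for t != 0]
(C) x^2 - y^2: (x cosh t + y sinh t)^2 - (x sinh t + y cosh t)^2 = x^2(cosh^2 t - sinh^2 t) + 2xy(cosh t sinh t - sinh t cosh t) + y^2(sinh^2 t - cosh^2 t) = x^2 - y^2   [invariant, using cosh^2 t - sinh^2 t = 1]
(D) xy: (x cosh t + y sinh t)(x sinh t + y cosh t) = xy(cosh^2 t + sinh^2 t) + (x^2 + y^2) sinh t cosh t = xy cosh 2t + (x^2 + y^2)(sinh 2t)/2   [not invariant for t != 0]

Only (C) x^2 - y^2 is unchanged; it is the Minkowski form preserved by Lorentz boosts, just as x^2 + y^2 is preserved by ordinary rotations.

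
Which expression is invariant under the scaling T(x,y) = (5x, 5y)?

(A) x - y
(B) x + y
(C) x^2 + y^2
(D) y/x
D

Under the uniform scaling T(x,y) = (5x, 5y):
Substitute the transformed coordinates into each option and compare with the original:
(A) x - y  ->  (5x) - (5y) = 5x - 5y   [differs from x - y: not invariant]
(B) x + y  ->  (5x) + (5y) = 5x + 5y   [differs from x + y: not invariant]
(C) x^2 + y^2  ->  (5x)^2 + (5y)^2 = 25x^2 + 25y^2   [differs from x^2 + y^2: not invariant]
(D) y/x  ->  (5y)/(5x) = y/x   [equals y/x: invariant]

Only option (D), y/x, is unchanged by the transformation.
The common factor 5 cancels in a ratio of coordinates, while sums, products and sums of squares pick up factors of 5 or 25.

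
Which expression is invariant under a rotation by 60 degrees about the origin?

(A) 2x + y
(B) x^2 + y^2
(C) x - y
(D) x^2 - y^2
B

A rotation by 60 degrees sends (x, y) to (x/2 - sqrt(3)y/2, sqrt(3)x/2 + y/2).
Substitute the transformed coordinates into each option and compare with the original:
(A) 2x + y  ->  2(x/2 - sqrt(3)y/2) + (sqrt(3)x/2 + y/2) = sqrt(3)x/2 + x - sqrt(3)y + y/2   [differs from 2x + y: not invariant]
(B) x^2 + y^2  ->  (x/2 - sqrt(3)y/2)^2 + (sqrt(3)x/2 + y/2)^2 = x^2 + y^2   [equals x^2 + y^2: invariant]
(C) x - y  ->  (x/2 - sqrt(3)y/2) - (sqrt(3)x/2 + y/2) = -sqrt(3)x/2 + x/2 - sqrt(3)y/2 - y/2   [differs from x - y: not invariant]
(D) x^2 - y^2  ->  (x/2 - sqrt(3)y/2)^2 - (sqrt(3)x/2 + y/2)^2 = -x^2/2 - sqrt(3)xy + y^2/2   [differs from x^2 - y^2: not invariant]

Only option (B), x^2 + y^2, is unchanged by the transformation.
Geometrically, x^2 + y^2 is the squared distance from the origin, which every rotation about the origin preserves.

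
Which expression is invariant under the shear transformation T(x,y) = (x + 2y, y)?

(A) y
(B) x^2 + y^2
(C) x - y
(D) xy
A

Under the shear T(x,y) = (x + 2y, y):
Substitute the transformed coordinates into each option and compare with the original:
(A) y  ->  (y) = y   [equals y: invariant]
(B) x^2 + y^2  ->  (x + 2y)^2 + (y)^2 = x^2 + 4xy + 5y^2   [differs from x^2 + y^2: not invariant]
(C) x - y  ->  (x + 2y) - (y) = x + y   [differs from x - y: not invariant]
(D) xy  ->  (x + 2y)(y) = xy + 2y^2   [differs from xy: not invariant]

Only option (A), y, is unchanged by the transformation.
A horizontal shear moves points parallel to the x-axis, so the y-coordinate (and any function of y alone) is unchanged.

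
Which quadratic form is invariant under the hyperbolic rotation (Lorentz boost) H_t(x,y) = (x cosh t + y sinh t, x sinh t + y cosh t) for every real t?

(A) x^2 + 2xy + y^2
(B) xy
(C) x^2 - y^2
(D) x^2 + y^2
C

Write x' = x cosh t + y sinh t, y' = x sinh t + y cosh t and substitute into each option:
(A) x^2 + 2xy + y^2: (x' + y')^2 with x' + y' = (x + y)(cosh t + sinh t) = (x + y)e^t, so it becomes (x + y)^2 e^(2t)   [not invariant for t != 0]
(B) xy: (x cosh t + y sinh t)(x sinh t + y cosh t) = xy(cosh^2 t + sinh^2 t) + (x^2 + y^2) sinh t cosh t = xy cosh 2t + (x^2 + y^2)(sinh 2t)/2   [not invariant for t != 0]
(C) x^2 - y^2: (x cosh t + y sinh t)^2 - (x sinh t + y cosh t)^2 = x^2(cosh^2 t - sinh^2 t) + 2xy(cosh t sinh t - sinh t cosh t) + y^2(sinh^2 t - cosh^2 t) = x^2 - y^2   [invariant, using cosh^2 t - sinh^2 t = 1]
(D) x^2 + y^2: (x cosh t + y sinh t)^2 + (x sinh t + y cosh t)^2 = (x^2 + y^2)(cosh^2 t + sinh^2 t) + 4xy sinh t cosh t = (x^2 + y^2) cosh 2t + 2xy sinh 2t   [not invariant for t != 0]

Only (C) x^2 - y^2 is unchanged; it is the Minkowski form preserved by Lorentz boosts, just as x^2 + y^2 is preserved by ordinary rotations.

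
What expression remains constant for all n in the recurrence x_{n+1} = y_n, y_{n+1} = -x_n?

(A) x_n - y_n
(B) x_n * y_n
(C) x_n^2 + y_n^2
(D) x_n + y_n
C

For the recurrence x_{n+1} = y_n, y_{n+1} = -x_n:

x_{n+1}^2 + y_{n+1}^2 = y_n^2 + (-x_n)^2 = x_n^2 + y_n^2
The sum of squares is conserved (like energy in a harmonic oscillator).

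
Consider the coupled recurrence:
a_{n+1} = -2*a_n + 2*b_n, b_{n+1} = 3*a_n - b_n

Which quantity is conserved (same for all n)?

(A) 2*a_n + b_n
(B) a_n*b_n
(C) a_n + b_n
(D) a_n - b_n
C

Replace a_n by a_{n+1} = -2*a_n + 2*b_n and b_n by b_{n+1} = 3*a_n - b_n in each option and simplify:
(A) 2*a_n + b_n  ->  2*(-2*a_n + 2*b_n) + (3*a_n - b_n) = -a_n + 3*b_n   [not conserved]
(B) a_n*b_n  ->  (-2*a_n + 2*b_n)*(3*a_n - b_n) = -6*a_n^2 + 8*a_n*b_n - 2*b_n^2   [not conserved]
(C) a_n + b_n  ->  (-2*a_n + 2*b_n) + (3*a_n - b_n) = a_n + b_n   [conserved]
(D) a_n - b_n  ->  (-2*a_n + 2*b_n) - (3*a_n - b_n) = -5*a_n + 3*b_n   [not conserved]

Only (C) a_n + b_n returns to itself after one step, so it is the conserved quantity.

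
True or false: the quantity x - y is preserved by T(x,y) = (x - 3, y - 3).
True

Substitute T(x,y) = (x - 3, y - 3) into the expression and compare with the original.

Original: x - y
After applying T: (x - 3) - (y - 3) = x - y

This is identical to the original x - y, so the expression is invariant.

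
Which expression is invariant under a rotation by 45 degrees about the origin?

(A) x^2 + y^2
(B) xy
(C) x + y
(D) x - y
A

A rotation by 45 degrees sends (x, y) to (sqrt(2)x/2 - sqrt(2)y/2, sqrt(2)x/2 + sqrt(2)y/2).
Substitute the transformed coordinates into each option and compare with the original:
(A) x^2 + y^2  ->  (sqrt(2)x/2 - sqrt(2)y/2)^2 + (sqrt(2)x/2 + sqrt(2)y/2)^2 = x^2 + y^2   [equals x^2 + y^2: invariant]
(B) xy  ->  (sqrt(2)x/2 - sqrt(2)y/2)(sqrt(2)x/2 + sqrt(2)y/2) = x^2/2 - y^2/2   [differs from xy: not invariant]
(C) x + y  ->  (sqrt(2)x/2 - sqrt(2)y/2) + (sqrt(2)x/2 + sqrt(2)y/2) = sqrt(2)x   [differs from x + y: not invariant]
(D) x - y  ->  (sqrt(2)x/2 - sqrt(2)y/2) - (sqrt(2)x/2 + sqrt(2)y/2) = -sqrt(2)y   [differs from x - y: not invariant]

Only option (A), x^2 + y^2, is unchanged by the transformation.
Geometrically, x^2 + y^2 is the squared distance from the origin, which every rotation about the origin preserves.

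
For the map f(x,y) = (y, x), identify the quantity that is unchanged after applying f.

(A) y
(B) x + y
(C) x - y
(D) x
B

For f(x,y) = (y, x):
After applying f: x' = y, y' = x. So x' + y' = y + x = x + y.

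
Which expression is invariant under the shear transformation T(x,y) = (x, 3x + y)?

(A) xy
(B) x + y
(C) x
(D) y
C

Under the shear T(x,y) = (x, 3x + y):
Substitute the transformed coordinates into each option and compare with the original:
(A) xy  ->  (x)(3x + y) = 3x^2 + xy   [differs from xy: not invariant]
(B) x + y  ->  (x) + (3x + y) = 4x + y   [differs from x + y: not invariant]
(C) x  ->  (x) = x   [equals x: invariant]
(D) y  ->  (3x + y) = 3x + y   [differs from y: not invariant]

Only option (C), x, is unchanged by the transformation.
A vertical shear moves points parallel to the y-axis, so the x-coordinate (and any function of x alone) is unchanged.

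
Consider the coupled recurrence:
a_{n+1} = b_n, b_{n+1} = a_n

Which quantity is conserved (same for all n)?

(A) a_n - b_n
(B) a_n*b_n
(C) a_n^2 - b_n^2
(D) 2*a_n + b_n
B

Replace a_n by a_{n+1} = b_n and b_n by b_{n+1} = a_n in each option and simplify:
(A) a_n - b_n  ->  (b_n) - (a_n) = -a_n + b_n   [not conserved]
(B) a_n*b_n  ->  (b_n)*(a_n) = a_n*b_n   [conserved]
(C) a_n^2 - b_n^2  ->  (b_n)^2 - (a_n)^2 = -a_n^2 + b_n^2   [not conserved]
(D) 2*a_n + b_n  ->  2*(b_n) + (a_n) = a_n + 2*b_n   [not conserved]

Only (B) a_n*b_n returns to itself after one step, so it is the conserved quantity.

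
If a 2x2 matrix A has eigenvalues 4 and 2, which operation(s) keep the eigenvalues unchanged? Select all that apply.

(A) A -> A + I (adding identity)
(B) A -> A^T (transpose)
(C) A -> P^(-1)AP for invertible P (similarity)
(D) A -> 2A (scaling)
B and C

Eigenvalues are preserved by:
1. Similarity transformations: A -> P^(-1)AP (same characteristic polynomial)
2. Transpose: A^T has the same eigenvalues as A

Eigenvalues are NOT preserved by:
- Adding identity: eigenvalues become 4+1, 2+1
- Scaling: eigenvalues become 8, 4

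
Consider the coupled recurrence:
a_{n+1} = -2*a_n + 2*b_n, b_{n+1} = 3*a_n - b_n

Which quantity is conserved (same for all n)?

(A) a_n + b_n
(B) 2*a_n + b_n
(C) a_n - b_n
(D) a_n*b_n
A

Replace a_n by a_{n+1} = -2*a_n + 2*b_n and b_n by b_{n+1} = 3*a_n - b_n in each option and simplify:
(A) a_n + b_n  ->  (-2*a_n + 2*b_n) + (3*a_n - b_n) = a_n + b_n   [conserved]
(B) 2*a_n + b_n  ->  2*(-2*a_n + 2*b_n) + (3*a_n - b_n) = -a_n + 3*b_n   [not conserved]
(C) a_n - b_n  ->  (-2*a_n + 2*b_n) - (3*a_n - b_n) = -5*a_n + 3*b_n   [not conserved]
(D) a_n*b_n  ->  (-2*a_n + 2*b_n)*(3*a_n - b_n) = -6*a_n^2 + 8*a_n*b_n - 2*b_n^2   [not conserved]

Only (A) a_n + b_n returns to itself after one step, so it is the conserved quantity.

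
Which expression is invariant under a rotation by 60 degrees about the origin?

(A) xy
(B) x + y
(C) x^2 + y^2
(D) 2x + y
C

A rotation by 60 degrees sends (x, y) to (x/2 - sqrt(3)y/2, sqrt(3)x/2 + y/2).
Substitute the transformed coordinates into each option and compare with the original:
(A) xy  ->  (x/2 - sqrt(3)y/2)(sqrt(3)x/2 + y/2) = sqrt(3)x^2/4 - xy/2 - sqrt(3)y^2/4   [differs from xy: not invariant]
(B) x + y  ->  (x/2 - sqrt(3)y/2) + (sqrt(3)x/2 + y/2) = x/2 + sqrt(3)x/2 - sqrt(3)y/2 + y/2   [differs from x + y: not invariant]
(C) x^2 + y^2  ->  (x/2 - sqrt(3)y/2)^2 + (sqrt(3)x/2 + y/2)^2 = x^2 + y^2   [equals x^2 + y^2: invariant]
(D) 2x + y  ->  2(x/2 - sqrt(3)y/2) + (sqrt(3)x/2 + y/2) = sqrt(3)x/2 + x - sqrt(3)y + y/2   [differs from 2x + y: not invariant]

Only option (C), x^2 + y^2, is unchanged by the transformation.
Geometrically, x^2 + y^2 is the squared distance from the origin, which every rotation about the origin preserves.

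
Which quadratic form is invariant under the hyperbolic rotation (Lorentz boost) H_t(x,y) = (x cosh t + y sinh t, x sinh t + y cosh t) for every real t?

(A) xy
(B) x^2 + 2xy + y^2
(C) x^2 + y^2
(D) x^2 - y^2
D

Write x' = x cosh t + y sinh t, y' = x sinh t + y cosh t and substitute into each option:
(A) xy: (x cosh t + y sinh t)(x sinh t + y cosh t) = xy(cosh^2 t + sinh^2 t) + (x^2 + y^2) sinh t cosh t = xy cosh 2t + (x^2 + y^2)(sinh 2t)/2   [not invariant for t != 0]
(B) x^2 + 2xy + y^2: (x' + y')^2 with x' + y' = (x + y)(cosh t + sinh t) = (x + y)e^t, so it becomes (x + y)^2 e^(2t)   [not invariant for t != 0]
(C) x^2 + y^2: (x cosh t + y sinh t)^2 + (x sinh t + y cosh t)^2 = (x^2 + y^2)(cosh^2 t + sinh^2 t) + 4xy sinh t cosh t = (x^2 + y^2) cosh 2t + 2xy sinh 2t   [not invariant for t != 0]
(D) x^2 - y^2: (x cosh t + y sinh t)^2 - (x sinh t + y cosh t)^2 = x^2(cosh^2 t - sinh^2 t) + 2xy(cosh t sinh t - sinh t cosh t) + y^2(sinh^2 t - cosh^2 t) = x^2 - y^2   [invariant, using cosh^2 t - sinh^2 t = 1]

Only (D) x^2 - y^2 is unchanged; it is the Minkowski form preserved by Lorentz boosts, just as x^2 + y^2 is preserved by ordinary rotations.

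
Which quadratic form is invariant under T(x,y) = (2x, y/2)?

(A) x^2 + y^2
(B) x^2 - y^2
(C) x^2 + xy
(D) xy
D

T multiplies x by 2 and divides y by 2.
Substitute the transformed coordinates into each option and compare with the original:
(A) x^2 + y^2  ->  (2x)^2 + (y/2)^2 = 4x^2 + y^2/4   [differs from x^2 + y^2: not invariant]
(B) x^2 - y^2  ->  (2x)^2 - (y/2)^2 = 4x^2 - y^2/4   [differs from x^2 - y^2: not invariant]
(C) x^2 + xy  ->  (2x)^2 + (2x)(y/2) = 4x^2 + xy   [differs from x^2 + xy: not invariant]
(D) xy  ->  (2x)(y/2) = xy   [equals xy: invariant]

Only option (D), xy, is unchanged by the transformation.
The factors 2 and 1/2 cancel only in the pure product xy.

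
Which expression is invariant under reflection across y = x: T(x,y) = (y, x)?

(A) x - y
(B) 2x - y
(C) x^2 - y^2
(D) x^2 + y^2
D

The map is reflection across y = x: T(x,y) = (y, x).
Substitute the transformed coordinates into each option and compare with the original:
(A) x - y  ->  (y) - (x) = -x + y   [differs from x - y: not invariant]
(B) 2x - y  ->  2(y) - (x) = -x + 2y   [differs from 2x - y: not invariant]
(C) x^2 - y^2  ->  (y)^2 - (x)^2 = -x^2 + y^2   [differs from x^2 - y^2: not invariant]
(D) x^2 + y^2  ->  (y)^2 + (x)^2 = x^2 + y^2   [equals x^2 + y^2: invariant]

Only option (D), x^2 + y^2, is unchanged by the transformation.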